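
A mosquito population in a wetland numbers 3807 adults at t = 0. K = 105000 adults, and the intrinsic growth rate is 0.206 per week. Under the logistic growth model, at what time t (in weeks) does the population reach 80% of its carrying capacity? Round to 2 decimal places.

22.65 weeks

A = (K − N₀)/N₀ = (105000 − 3807)/3807 = 26.581.
Solve 105000/(1 + 26.581·e^(−0.206t)) = 84000: 1 + 26.581·e^(−0.206t) = 1.25, so e^(−0.206t) = 0.00940529.
−0.206·t = ln(0.00940529) = -4.6665, so t = 4.6665/0.206 = 22.653.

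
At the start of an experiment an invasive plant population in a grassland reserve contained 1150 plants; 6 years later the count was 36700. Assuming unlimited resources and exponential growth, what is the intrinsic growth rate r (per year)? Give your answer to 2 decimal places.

0.58 per year

From N(t) = N₀·e^(rt): e^(r·6) = 36700/1150 = 31.913.
r·6 = ln(31.913) = 3.463, so r = 3.463/6 = 0.57717.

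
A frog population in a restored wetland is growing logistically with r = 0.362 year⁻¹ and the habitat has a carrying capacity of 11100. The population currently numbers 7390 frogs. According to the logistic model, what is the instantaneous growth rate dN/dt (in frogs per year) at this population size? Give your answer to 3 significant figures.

894 frogs per year

dN/dt = rN(1 − N/K) = 0.362 × 7390 × (1 − 7390/11100).
1 − 7390/11100 = 0.33423; dN/dt = 0.362 × 7390 × 0.33423 = 894.14.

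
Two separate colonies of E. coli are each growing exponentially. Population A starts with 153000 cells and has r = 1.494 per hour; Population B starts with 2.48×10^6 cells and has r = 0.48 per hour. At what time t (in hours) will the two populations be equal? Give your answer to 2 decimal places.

Set 153000·e^(1.494t) = 2.48×10^6·e^(0.48t).
e^((1.494 − 0.48)t) = 2.48×10^6/153000 → e^(1.014·t) = 16.209.
1.014·t = ln(16.209) = 2.7856, so t = 2.7856/1.014 = 2.7471.

2.75 hours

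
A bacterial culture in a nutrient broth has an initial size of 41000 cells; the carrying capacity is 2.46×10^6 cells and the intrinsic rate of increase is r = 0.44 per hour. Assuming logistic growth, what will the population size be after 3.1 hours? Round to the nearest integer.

152961 cells

A = (K − N₀)/N₀ = (2.46×10^6 − 41000)/41000 = 59.
N(t) = K/(1 + A·e^(−rt)) = 2.46×10^6/(1 + 59×e^(−0.44×3.1)).
e^(−1.364) = 0.25564; denominator = 1 + 59×0.25564 = 16.083.
N = 2.46×10^6/16.083 = 152961.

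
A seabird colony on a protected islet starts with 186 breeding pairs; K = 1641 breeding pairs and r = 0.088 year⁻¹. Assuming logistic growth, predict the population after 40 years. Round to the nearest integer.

1332 breeding pairs

A = (K − N₀)/N₀ = (1641 − 186)/186 = 7.8226.
N(t) = K/(1 + A·e^(−rt)) = 1641/(1 + 7.8226×e^(−0.088×40)).
e^(−3.52) = 0.029599; denominator = 1 + 7.8226×0.029599 = 1.2315.
N = 1641/1.2315 = 1332.47.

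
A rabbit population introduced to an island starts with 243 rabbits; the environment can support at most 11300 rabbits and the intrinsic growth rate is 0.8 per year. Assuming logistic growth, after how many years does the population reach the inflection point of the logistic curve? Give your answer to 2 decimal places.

Logistic growth is fastest at N = K/2 = 5650.
A = (K − N₀)/N₀ = 45.502. Set K/(1 + A·e^(−rt)) = K/2 → A·e^(−rt) = 1.
e^(−0.8t) = 1/45.502 = 0.021977, so t = ln(45.502)/0.8 = 3.8178/0.8 = 4.7722.

4.77 years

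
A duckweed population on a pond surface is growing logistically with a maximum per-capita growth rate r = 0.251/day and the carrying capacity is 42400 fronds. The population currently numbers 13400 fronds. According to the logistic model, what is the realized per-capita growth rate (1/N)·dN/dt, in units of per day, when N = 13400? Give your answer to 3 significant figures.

0.172 per day

(1/N)·dN/dt = r(1 − N/K) = 0.251 × (1 − 13400/42400).
= 0.251 × 0.68396 = 0.17167.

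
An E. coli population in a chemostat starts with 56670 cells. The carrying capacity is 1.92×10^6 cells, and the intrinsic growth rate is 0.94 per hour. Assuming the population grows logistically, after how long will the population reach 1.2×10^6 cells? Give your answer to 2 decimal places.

A = (K − N₀)/N₀ = (1.92×10^6 − 56670)/56670 = 32.88.
Solve 1.92×10^6/(1 + 32.88·e^(−0.94t)) = 1.2×10^6: 1 + 32.88·e^(−0.94t) = 1.6, so e^(−0.94t) = 0.018248.
−0.94·t = ln(0.018248) = -4.0037, so t = 4.0037/0.94 = 4.2593.

4.26 hours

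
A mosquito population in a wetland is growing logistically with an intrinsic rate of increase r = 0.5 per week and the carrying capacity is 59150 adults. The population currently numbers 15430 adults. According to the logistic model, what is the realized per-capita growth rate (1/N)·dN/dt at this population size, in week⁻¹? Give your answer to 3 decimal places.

(1/N)·dN/dt = r(1 − N/K) = 0.5 × (1 − 15430/59150).
= 0.5 × 0.73914 = 0.36957.

0.370 per week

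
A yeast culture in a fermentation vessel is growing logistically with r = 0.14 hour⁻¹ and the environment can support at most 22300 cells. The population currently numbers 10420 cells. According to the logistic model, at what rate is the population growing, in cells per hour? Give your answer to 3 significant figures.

dN/dt = rN(1 − N/K) = 0.14 × 10420 × (1 − 10420/22300).
1 − 10420/22300 = 0.53274; dN/dt = 0.14 × 10420 × 0.53274 = 777.15.

777 cells per hour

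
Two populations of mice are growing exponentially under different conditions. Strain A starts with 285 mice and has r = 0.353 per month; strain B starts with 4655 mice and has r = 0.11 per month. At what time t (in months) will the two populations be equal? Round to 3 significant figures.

11.5 months

Set 285·e^(0.353t) = 4655·e^(0.11t).
e^((0.353 − 0.11)t) = 4655/285 → e^(0.243·t) = 16.333.
0.243·t = ln(16.333) = 2.7932, so t = 2.7932/0.243 = 11.495.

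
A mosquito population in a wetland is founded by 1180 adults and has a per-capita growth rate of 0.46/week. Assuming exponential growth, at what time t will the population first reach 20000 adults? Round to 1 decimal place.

6.2 weeks

Set N₀·e^(rt) = 20000: e^(0.46·t) = 20000/1180 = 16.949.
0.46·t = ln(16.949) = 2.8302, so t = 2.8302/0.46 = 6.1526.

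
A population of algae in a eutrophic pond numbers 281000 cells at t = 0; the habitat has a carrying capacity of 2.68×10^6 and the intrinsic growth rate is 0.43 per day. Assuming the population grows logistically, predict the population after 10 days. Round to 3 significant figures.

2400000 cells

A = (K − N₀)/N₀ = (2.68×10^6 − 281000)/281000 = 8.5374.
N(t) = K/(1 + A·e^(−rt)) = 2.68×10^6/(1 + 8.5374×e^(−0.43×10)).
e^(−4.3) = 0.013569; denominator = 1 + 8.5374×0.013569 = 1.1158.
N = 2.68×10^6/1.1158 = 2.401779×10^6.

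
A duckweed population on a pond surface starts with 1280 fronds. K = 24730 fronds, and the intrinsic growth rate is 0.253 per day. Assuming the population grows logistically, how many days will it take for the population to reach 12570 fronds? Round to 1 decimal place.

A = (K − N₀)/N₀ = (24730 − 1280)/1280 = 18.32.
Solve 24730/(1 + 18.32·e^(−0.253t)) = 12570: 1 + 18.32·e^(−0.253t) = 1.9674, so e^(−0.253t) = 0.0528038.
−0.253·t = ln(0.0528038) = -2.9412, so t = 2.9412/0.253 = 11.625.

11.6 days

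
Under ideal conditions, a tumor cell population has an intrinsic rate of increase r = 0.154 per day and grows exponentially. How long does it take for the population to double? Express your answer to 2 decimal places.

Doubling time t_d = ln(2)/r = 0.6931/0.154 = 4.501.

4.50 days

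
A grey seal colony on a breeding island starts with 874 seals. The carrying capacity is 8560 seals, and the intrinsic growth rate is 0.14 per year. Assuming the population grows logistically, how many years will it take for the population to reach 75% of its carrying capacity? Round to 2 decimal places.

23.38 years

A = (K − N₀)/N₀ = (8560 − 874)/874 = 8.7941.
Solve 8560/(1 + 8.7941·e^(−0.14t)) = 6420: 1 + 8.7941·e^(−0.14t) = 1.3333, so e^(−0.14t) = 0.0379044.
−0.14·t = ln(0.0379044) = -3.2727, so t = 3.2727/0.14 = 23.376.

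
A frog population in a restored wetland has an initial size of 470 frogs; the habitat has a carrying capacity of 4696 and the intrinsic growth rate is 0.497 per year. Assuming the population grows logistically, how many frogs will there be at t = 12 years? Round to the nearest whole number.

4590 frogs

A = (K − N₀)/N₀ = (4696 − 470)/470 = 8.9915.
N(t) = K/(1 + A·e^(−rt)) = 4696/(1 + 8.9915×e^(−0.497×12)).
e^(−5.964) = 0.0025696; denominator = 1 + 8.9915×0.0025696 = 1.0231.
N = 4696/1.0231 = 4589.95.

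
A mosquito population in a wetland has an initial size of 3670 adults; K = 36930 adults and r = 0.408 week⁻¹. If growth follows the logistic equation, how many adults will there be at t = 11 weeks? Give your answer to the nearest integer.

33515 adults

A = (K − N₀)/N₀ = (36930 − 3670)/3670 = 9.0627.
N(t) = K/(1 + A·e^(−rt)) = 36930/(1 + 9.0627×e^(−0.408×11)).
e^(−4.488) = 0.011243; denominator = 1 + 9.0627×0.011243 = 1.1019.
N = 36930/1.1019 = 33515.1.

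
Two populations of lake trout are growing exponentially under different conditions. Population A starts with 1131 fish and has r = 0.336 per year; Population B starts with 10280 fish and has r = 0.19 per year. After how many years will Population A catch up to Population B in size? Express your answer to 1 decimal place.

15.1 years

Set 1131·e^(0.336t) = 10280·e^(0.19t).
e^((0.336 − 0.19)t) = 10280/1131 → e^(0.146·t) = 9.0893.
0.146·t = ln(9.0893) = 2.2071, so t = 2.2071/0.146 = 15.117.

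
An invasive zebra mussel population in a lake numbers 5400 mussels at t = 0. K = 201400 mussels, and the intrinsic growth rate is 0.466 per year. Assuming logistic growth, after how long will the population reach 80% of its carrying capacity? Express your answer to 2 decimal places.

A = (K − N₀)/N₀ = (201400 − 5400)/5400 = 36.296.
Solve 201400/(1 + 36.296·e^(−0.466t)) = 161120: 1 + 36.296·e^(−0.466t) = 1.25, so e^(−0.466t) = 0.00688776.
−0.466·t = ln(0.00688776) = -4.978, so t = 4.978/0.466 = 10.682.

10.68 years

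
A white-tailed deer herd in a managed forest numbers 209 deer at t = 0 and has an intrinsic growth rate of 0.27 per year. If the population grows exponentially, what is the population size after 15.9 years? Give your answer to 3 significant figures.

15300 deer

N(t) = N₀·e^(rt) = 209 × e^(0.27×15.9) = 209 × e^4.293.
e^4.293 ≈ 73.186, so N ≈ 209 × 73.186 = 15295.8.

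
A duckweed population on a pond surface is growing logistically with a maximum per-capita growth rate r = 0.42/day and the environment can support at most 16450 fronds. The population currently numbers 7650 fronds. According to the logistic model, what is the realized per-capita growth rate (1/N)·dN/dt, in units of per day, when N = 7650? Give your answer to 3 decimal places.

0.225 per day

(1/N)·dN/dt = r(1 − N/K) = 0.42 × (1 − 7650/16450).
= 0.42 × 0.53495 = 0.22468.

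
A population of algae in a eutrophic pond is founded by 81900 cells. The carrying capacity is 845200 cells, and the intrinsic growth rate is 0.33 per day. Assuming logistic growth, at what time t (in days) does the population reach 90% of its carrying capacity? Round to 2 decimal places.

A = (K − N₀)/N₀ = (845200 − 81900)/81900 = 9.3199.
Solve 845200/(1 + 9.3199·e^(−0.33t)) = 760680: 1 + 9.3199·e^(−0.33t) = 1.1111, so e^(−0.33t) = 0.0119219.
−0.33·t = ln(0.0119219) = -4.4294, so t = 4.4294/0.33 = 13.422.

13.42 days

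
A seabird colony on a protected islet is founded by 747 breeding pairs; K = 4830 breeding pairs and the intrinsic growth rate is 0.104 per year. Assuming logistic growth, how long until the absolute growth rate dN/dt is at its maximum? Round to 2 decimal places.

16.33 years

Logistic growth is fastest at N = K/2 = 2415.
A = (K − N₀)/N₀ = 5.4659. Set K/(1 + A·e^(−rt)) = K/2 → A·e^(−rt) = 1.
e^(−0.104t) = 1/5.4659 = 0.182954, so t = ln(5.4659)/0.104 = 1.6985/0.104 = 16.332.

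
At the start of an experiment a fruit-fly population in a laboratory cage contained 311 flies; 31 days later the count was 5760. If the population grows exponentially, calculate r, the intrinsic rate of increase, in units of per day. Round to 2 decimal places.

0.09 per day

From N(t) = N₀·e^(rt): e^(r·31) = 5760/311 = 18.521.
r·31 = ln(18.521) = 2.9189, so r = 2.9189/31 = 0.094158.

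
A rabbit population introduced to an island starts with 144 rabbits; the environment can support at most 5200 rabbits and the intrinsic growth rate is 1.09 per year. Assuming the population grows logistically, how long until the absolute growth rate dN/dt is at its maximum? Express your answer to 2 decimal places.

Logistic growth is fastest at N = K/2 = 2600.
A = (K − N₀)/N₀ = 35.111. Set K/(1 + A·e^(−rt)) = K/2 → A·e^(−rt) = 1.
e^(−1.09t) = 1/35.111 = 0.028481, so t = ln(35.111)/1.09 = 3.5585/1.09 = 3.2647.

3.26 years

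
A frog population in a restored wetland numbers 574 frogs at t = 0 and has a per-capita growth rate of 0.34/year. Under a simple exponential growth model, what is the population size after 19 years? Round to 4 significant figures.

N(t) = N₀·e^(rt) = 574 × e^(0.34×19) = 574 × e^6.46.
e^6.46 ≈ 639.06, so N ≈ 574 × 639.06 = 366821.

366800 frogs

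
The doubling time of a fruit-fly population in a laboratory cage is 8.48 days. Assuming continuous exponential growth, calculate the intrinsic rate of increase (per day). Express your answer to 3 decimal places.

0.082 per day

r = ln(2)/t_d = 0.6931/8.48 = 0.081739.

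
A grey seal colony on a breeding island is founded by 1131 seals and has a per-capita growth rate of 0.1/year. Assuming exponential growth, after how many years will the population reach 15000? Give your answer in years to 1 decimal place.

25.8 years

Set N₀·e^(rt) = 15000: e^(0.1·t) = 15000/1131 = 13.263.
0.1·t = ln(13.263) = 2.5849, so t = 2.5849/0.1 = 25.849.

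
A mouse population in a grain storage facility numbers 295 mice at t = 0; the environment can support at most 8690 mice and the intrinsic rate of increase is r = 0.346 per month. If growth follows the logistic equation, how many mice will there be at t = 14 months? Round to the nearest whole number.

7099 mice

A = (K − N₀)/N₀ = (8690 − 295)/295 = 28.458.
N(t) = K/(1 + A·e^(−rt)) = 8690/(1 + 28.458×e^(−0.346×14)).
e^(−4.844) = 0.0078755; denominator = 1 + 28.458×0.0078755 = 1.2241.
N = 8690/1.2241 = 7098.99.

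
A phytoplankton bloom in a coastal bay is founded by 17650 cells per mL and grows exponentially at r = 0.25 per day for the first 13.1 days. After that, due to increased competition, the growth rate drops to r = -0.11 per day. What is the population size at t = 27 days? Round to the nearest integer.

Phase 1: N(13.1) = 17650·e^(0.25×13.1) = 17650·e^3.275 = 466723.
Phase 2 runs for 27 − 13.1 = 13.9 days at r = -0.11.
N(27) = 466723·e^(-0.11×13.9) = 466723·e^-1.529 = 101163.

101163 cells per mL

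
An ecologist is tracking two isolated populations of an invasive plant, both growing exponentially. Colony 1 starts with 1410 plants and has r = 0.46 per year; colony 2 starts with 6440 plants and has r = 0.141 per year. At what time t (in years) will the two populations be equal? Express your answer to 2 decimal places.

Set 1410·e^(0.46t) = 6440·e^(0.141t).
e^((0.46 − 0.141)t) = 6440/1410 → e^(0.319·t) = 4.5674.
0.319·t = ln(4.5674) = 1.5189, so t = 1.5189/0.319 = 4.7616.

4.76 years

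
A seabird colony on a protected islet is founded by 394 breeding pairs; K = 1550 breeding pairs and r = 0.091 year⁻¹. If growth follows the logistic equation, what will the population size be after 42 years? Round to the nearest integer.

1456 breeding pairs

A = (K − N₀)/N₀ = (1550 − 394)/394 = 2.934.
N(t) = K/(1 + A·e^(−rt)) = 1550/(1 + 2.934×e^(−0.091×42)).
e^(−3.822) = 0.021884; denominator = 1 + 2.934×0.021884 = 1.0642.
N = 1550/1.0642 = 1456.48.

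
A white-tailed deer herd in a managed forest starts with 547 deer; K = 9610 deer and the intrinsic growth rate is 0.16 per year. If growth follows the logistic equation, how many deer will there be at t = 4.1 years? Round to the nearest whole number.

A = (K − N₀)/N₀ = (9610 − 547)/547 = 16.569.
N(t) = K/(1 + A·e^(−rt)) = 9610/(1 + 16.569×e^(−0.16×4.1)).
e^(−0.656) = 0.51892; denominator = 1 + 16.569×0.51892 = 9.5978.
N = 9610/9.5978 = 1001.27.

1001 deer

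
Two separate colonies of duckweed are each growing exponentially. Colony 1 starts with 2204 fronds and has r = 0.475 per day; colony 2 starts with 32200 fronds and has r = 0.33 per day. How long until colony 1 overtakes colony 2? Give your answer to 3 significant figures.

Set 2204·e^(0.475t) = 32200·e^(0.33t).
e^((0.475 − 0.33)t) = 32200/2204 → e^(0.145·t) = 14.61.
0.145·t = ln(14.61) = 2.6817, so t = 2.6817/0.145 = 18.494.

18.5 days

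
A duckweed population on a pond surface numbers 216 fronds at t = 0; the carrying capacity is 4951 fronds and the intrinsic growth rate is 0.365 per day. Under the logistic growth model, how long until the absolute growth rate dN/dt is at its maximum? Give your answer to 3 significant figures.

Logistic growth is fastest at N = K/2 = 2475.5.
A = (K − N₀)/N₀ = 21.921. Set K/(1 + A·e^(−rt)) = K/2 → A·e^(−rt) = 1.
e^(−0.365t) = 1/21.921 = 0.0456177, so t = ln(21.921)/0.365 = 3.0875/0.365 = 8.4588.

8.46 days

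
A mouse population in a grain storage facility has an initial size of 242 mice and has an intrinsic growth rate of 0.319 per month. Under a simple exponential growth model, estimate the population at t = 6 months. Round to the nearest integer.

N(t) = N₀·e^(rt) = 242 × e^(0.319×6) = 242 × e^1.914.
e^1.914 ≈ 6.7802, so N ≈ 242 × 6.7802 = 1640.8.

1641 mice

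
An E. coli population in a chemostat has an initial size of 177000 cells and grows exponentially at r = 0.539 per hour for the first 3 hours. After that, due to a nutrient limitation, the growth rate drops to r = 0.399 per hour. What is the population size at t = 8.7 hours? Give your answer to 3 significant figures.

Phase 1: N(3) = 177000·e^(0.539×3) = 177000·e^1.617 = 891718.
Phase 2 runs for 8.7 − 3 = 5.7 hours at r = 0.399.
N(8.7) = 891718·e^(0.399×5.7) = 891718·e^2.274 = 8.668489×10^6.

8670000 cells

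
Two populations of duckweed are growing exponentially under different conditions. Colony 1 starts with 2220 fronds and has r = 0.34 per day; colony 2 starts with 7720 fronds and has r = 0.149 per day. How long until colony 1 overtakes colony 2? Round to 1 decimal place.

Set 2220·e^(0.34t) = 7720·e^(0.149t).
e^((0.34 − 0.149)t) = 7720/2220 → e^(0.191·t) = 3.4775.
0.191·t = ln(3.4775) = 1.2463, so t = 1.2463/0.191 = 6.5252.

6.5 days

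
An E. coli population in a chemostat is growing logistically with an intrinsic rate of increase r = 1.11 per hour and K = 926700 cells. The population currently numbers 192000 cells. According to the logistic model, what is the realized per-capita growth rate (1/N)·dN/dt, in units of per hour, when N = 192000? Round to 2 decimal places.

(1/N)·dN/dt = r(1 − N/K) = 1.11 × (1 − 192000/926700).
= 1.11 × 0.79281 = 0.88002.

0.88 per hour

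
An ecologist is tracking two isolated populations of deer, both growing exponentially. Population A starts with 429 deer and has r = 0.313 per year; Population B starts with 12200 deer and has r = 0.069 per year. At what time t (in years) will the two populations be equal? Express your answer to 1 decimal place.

Set 429·e^(0.313t) = 12200·e^(0.069t).
e^((0.313 − 0.069)t) = 12200/429 → e^(0.244·t) = 28.438.
0.244·t = ln(28.438) = 3.3477, so t = 3.3477/0.244 = 13.72.

13.7 years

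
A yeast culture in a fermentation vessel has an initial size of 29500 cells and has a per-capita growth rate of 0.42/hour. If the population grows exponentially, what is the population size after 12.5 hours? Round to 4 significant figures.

N(t) = N₀·e^(rt) = 29500 × e^(0.42×12.5) = 29500 × e^5.25.
e^5.25 ≈ 190.57, so N ≈ 29500 × 190.57 = 5.621705×10^6.

5622000 cells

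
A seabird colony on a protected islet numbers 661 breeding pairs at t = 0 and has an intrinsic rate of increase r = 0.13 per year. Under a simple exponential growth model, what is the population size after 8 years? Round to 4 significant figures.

1870 breeding pairs

N(t) = N₀·e^(rt) = 661 × e^(0.13×8) = 661 × e^1.04.
e^1.04 ≈ 2.8292, so N ≈ 661 × 2.8292 = 1870.11.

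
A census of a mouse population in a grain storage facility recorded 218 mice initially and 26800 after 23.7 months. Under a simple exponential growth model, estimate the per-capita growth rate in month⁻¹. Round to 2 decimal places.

From N(t) = N₀·e^(rt): e^(r·23.7) = 26800/218 = 122.94.
r·23.7 = ln(122.94) = 4.8117, so r = 4.8117/23.7 = 0.20302.

0.20 per month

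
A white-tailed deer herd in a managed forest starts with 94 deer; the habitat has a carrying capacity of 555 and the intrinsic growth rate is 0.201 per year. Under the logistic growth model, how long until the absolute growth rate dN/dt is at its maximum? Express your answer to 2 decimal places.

7.91 years

Logistic growth is fastest at N = K/2 = 277.5.
A = (K − N₀)/N₀ = 4.9043. Set K/(1 + A·e^(−rt)) = K/2 → A·e^(−rt) = 1.
e^(−0.201t) = 1/4.9043 = 0.203905, so t = ln(4.9043)/0.201 = 1.5901/0.201 = 7.911.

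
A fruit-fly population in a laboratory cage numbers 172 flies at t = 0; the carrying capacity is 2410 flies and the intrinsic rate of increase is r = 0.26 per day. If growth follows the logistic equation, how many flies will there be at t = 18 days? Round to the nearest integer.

A = (K − N₀)/N₀ = (2410 − 172)/172 = 13.012.
N(t) = K/(1 + A·e^(−rt)) = 2410/(1 + 13.012×e^(−0.26×18)).
e^(−4.68) = 0.009279; denominator = 1 + 13.012×0.009279 = 1.1207.
N = 2410/1.1207 = 2150.37.

2150 flies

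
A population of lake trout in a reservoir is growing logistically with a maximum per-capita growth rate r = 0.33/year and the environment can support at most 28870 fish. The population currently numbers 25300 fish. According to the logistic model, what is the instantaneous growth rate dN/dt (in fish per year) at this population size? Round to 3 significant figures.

1030 fish per year

dN/dt = rN(1 − N/K) = 0.33 × 25300 × (1 − 25300/28870).
1 − 25300/28870 = 0.12366; dN/dt = 0.33 × 25300 × 0.12366 = 1032.4.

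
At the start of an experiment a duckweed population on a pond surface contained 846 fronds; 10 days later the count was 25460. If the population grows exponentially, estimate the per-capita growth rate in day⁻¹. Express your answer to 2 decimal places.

From N(t) = N₀·e^(rt): e^(r·10) = 25460/846 = 30.095.
r·10 = ln(30.095) = 3.4043, so r = 3.4043/10 = 0.34043.

0.34 per day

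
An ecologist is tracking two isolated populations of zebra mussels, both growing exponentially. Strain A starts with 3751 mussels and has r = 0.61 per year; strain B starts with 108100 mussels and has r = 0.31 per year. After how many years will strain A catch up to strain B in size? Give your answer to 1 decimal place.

11.2 years

Set 3751·e^(0.61t) = 108100·e^(0.31t).
e^((0.61 − 0.31)t) = 108100/3751 → e^(0.3·t) = 28.819.
0.3·t = ln(28.819) = 3.361, so t = 3.361/0.3 = 11.203.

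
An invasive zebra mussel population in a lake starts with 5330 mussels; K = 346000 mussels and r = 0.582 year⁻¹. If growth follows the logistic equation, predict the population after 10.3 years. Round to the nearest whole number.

298459 mussels

A = (K − N₀)/N₀ = (346000 − 5330)/5330 = 63.916.
N(t) = K/(1 + A·e^(−rt)) = 346000/(1 + 63.916×e^(−0.582×10.3)).
e^(−5.995) = 0.0024922; denominator = 1 + 63.916×0.0024922 = 1.1593.
N = 346000/1.1593 = 298459.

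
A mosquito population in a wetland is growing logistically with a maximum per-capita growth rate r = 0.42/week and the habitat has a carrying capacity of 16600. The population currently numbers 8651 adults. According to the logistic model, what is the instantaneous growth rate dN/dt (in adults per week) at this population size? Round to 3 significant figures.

1740 adults per week

dN/dt = rN(1 − N/K) = 0.42 × 8651 × (1 − 8651/16600).
1 − 8651/16600 = 0.47886; dN/dt = 0.42 × 8651 × 0.47886 = 1739.9.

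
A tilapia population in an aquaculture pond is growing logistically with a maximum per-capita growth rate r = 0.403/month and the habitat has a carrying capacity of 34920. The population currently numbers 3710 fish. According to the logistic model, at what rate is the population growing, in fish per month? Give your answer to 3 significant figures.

dN/dt = rN(1 − N/K) = 0.403 × 3710 × (1 − 3710/34920).
1 − 3710/34920 = 0.89376; dN/dt = 0.403 × 3710 × 0.89376 = 1336.3.

1340 fish per month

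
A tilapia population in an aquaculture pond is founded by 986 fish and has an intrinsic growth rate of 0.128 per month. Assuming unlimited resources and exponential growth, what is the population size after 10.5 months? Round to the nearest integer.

N(t) = N₀·e^(rt) = 986 × e^(0.128×10.5) = 986 × e^1.344.
e^1.344 ≈ 3.8344, so N ≈ 986 × 3.8344 = 3780.67.

3781 fish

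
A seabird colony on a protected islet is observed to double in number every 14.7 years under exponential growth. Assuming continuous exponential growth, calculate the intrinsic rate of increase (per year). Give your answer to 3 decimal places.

r = ln(2)/t_d = 0.6931/14.7 = 0.047153.

0.047 per year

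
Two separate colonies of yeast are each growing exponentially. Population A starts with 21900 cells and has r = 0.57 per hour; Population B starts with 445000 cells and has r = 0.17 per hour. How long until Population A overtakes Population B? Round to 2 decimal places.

7.53 hours

Set 21900·e^(0.57t) = 445000·e^(0.17t).
e^((0.57 − 0.17)t) = 445000/21900 → e^(0.4·t) = 20.32.
0.4·t = ln(20.32) = 3.0116, so t = 3.0116/0.4 = 7.529.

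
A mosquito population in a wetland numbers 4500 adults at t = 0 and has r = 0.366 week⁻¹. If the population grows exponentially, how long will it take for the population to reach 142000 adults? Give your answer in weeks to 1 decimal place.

Set N₀·e^(rt) = 142000: e^(0.366·t) = 142000/4500 = 31.556.
0.366·t = ln(31.556) = 3.4517, so t = 3.4517/0.366 = 9.431.

9.4 weeks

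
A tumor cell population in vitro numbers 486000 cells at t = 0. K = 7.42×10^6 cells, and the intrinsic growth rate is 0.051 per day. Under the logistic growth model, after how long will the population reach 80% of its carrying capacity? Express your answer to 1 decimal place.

A = (K − N₀)/N₀ = (7.42×10^6 − 486000)/486000 = 14.267.
Solve 7.42×10^6/(1 + 14.267·e^(−0.051t)) = 5.936×10^6: 1 + 14.267·e^(−0.051t) = 1.25, so e^(−0.051t) = 0.0175224.
−0.051·t = ln(0.0175224) = -4.0443, so t = 4.0443/0.051 = 79.3.

79.3 days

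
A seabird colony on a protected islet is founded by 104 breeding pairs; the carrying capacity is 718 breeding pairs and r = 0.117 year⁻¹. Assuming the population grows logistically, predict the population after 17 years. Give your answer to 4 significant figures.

A = (K − N₀)/N₀ = (718 − 104)/104 = 5.9038.
N(t) = K/(1 + A·e^(−rt)) = 718/(1 + 5.9038×e^(−0.117×17)).
e^(−1.989) = 0.13683; denominator = 1 + 5.9038×0.13683 = 1.8078.
N = 718/1.8078 = 397.16.

397.2 breeding pairs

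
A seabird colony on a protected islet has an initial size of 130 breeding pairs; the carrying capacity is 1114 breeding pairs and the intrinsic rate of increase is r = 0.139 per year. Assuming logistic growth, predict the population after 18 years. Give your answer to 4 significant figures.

A = (K − N₀)/N₀ = (1114 − 130)/130 = 7.5692.
N(t) = K/(1 + A·e^(−rt)) = 1114/(1 + 7.5692×e^(−0.139×18)).
e^(−2.502) = 0.081921; denominator = 1 + 7.5692×0.081921 = 1.6201.
N = 1114/1.6201 = 687.621.

687.6 breeding pairs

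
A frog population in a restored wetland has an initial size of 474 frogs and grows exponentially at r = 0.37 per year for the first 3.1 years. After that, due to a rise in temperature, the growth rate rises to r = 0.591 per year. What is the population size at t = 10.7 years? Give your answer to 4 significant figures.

133200 frogs

Phase 1: N(3.1) = 474·e^(0.37×3.1) = 474·e^1.147 = 1492.5.
Phase 2 runs for 10.7 − 3.1 = 7.6 years at r = 0.591.
N(10.7) = 1492.5·e^(0.591×7.6) = 1492.5·e^4.492 = 133227.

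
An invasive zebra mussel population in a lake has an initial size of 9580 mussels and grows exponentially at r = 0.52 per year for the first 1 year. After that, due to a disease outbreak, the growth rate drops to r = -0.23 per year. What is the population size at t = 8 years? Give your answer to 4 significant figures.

3221 mussels

Phase 1: N(1) = 9580·e^(0.52×1) = 9580·e^0.52 = 16113.8.
Phase 2 runs for 8 − 1 = 7 years at r = -0.23.
N(8) = 16113.8·e^(-0.23×7) = 16113.8·e^-1.61 = 3220.95.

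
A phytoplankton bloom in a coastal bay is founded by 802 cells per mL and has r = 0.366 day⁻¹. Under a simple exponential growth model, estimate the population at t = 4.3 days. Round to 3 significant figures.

3870 cells per mL

N(t) = N₀·e^(rt) = 802 × e^(0.366×4.3) = 802 × e^1.574.
e^1.574 ≈ 4.8249, so N ≈ 802 × 4.8249 = 3869.61.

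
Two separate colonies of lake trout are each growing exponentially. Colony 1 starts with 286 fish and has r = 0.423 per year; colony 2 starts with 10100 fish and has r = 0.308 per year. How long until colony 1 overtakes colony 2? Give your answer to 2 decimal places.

Set 286·e^(0.423t) = 10100·e^(0.308t).
e^((0.423 − 0.308)t) = 10100/286 → e^(0.115·t) = 35.315.
0.115·t = ln(35.315) = 3.5643, so t = 3.5643/0.115 = 30.994.

30.99 years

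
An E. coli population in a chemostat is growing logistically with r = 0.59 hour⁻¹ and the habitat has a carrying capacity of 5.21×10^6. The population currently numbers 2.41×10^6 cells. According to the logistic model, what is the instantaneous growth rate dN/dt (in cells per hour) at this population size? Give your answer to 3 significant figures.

764000 cells per hour

dN/dt = rN(1 − N/K) = 0.59 × 2.41×10^6 × (1 − 2.41×10^6/5.21×10^6).
1 − 2.41×10^6/5.21×10^6 = 0.53743; dN/dt = 0.59 × 2.41×10^6 × 0.53743 = 7.64169×10^5.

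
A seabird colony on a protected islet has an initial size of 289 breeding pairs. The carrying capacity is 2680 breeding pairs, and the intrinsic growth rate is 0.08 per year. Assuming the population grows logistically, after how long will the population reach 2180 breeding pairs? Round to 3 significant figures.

44.8 years

A = (K − N₀)/N₀ = (2680 − 289)/289 = 8.2734.
Solve 2680/(1 + 8.2734·e^(−0.08t)) = 2180: 1 + 8.2734·e^(−0.08t) = 1.2294, so e^(−0.08t) = 0.0277225.
−0.08·t = ln(0.0277225) = -3.5855, so t = 3.5855/0.08 = 44.819.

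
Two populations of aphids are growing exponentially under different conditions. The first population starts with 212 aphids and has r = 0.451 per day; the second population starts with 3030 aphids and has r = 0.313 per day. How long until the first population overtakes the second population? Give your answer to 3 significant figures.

19.3 days

Set 212·e^(0.451t) = 3030·e^(0.313t).
e^((0.451 − 0.313)t) = 3030/212 → e^(0.138·t) = 14.292.
0.138·t = ln(14.292) = 2.6597, so t = 2.6597/0.138 = 19.273.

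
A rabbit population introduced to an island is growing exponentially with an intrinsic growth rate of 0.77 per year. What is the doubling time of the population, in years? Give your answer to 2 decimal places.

0.90 years

Doubling time t_d = ln(2)/r = 0.6931/0.77 = 0.90019.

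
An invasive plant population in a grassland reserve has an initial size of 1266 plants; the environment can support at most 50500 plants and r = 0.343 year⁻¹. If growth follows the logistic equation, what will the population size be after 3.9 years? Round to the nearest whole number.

A = (K − N₀)/N₀ = (50500 − 1266)/1266 = 38.889.
N(t) = K/(1 + A·e^(−rt)) = 50500/(1 + 38.889×e^(−0.343×3.9)).
e^(−1.338) = 0.26245; denominator = 1 + 38.889×0.26245 = 11.206.
N = 50500/11.206 = 4506.32.

4506 plants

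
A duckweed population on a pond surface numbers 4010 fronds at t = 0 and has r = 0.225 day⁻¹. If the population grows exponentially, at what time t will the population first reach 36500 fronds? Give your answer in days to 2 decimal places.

Set N₀·e^(rt) = 36500: e^(0.225·t) = 36500/4010 = 9.1022.
0.225·t = ln(9.1022) = 2.2085, so t = 2.2085/0.225 = 9.8156.

9.82 days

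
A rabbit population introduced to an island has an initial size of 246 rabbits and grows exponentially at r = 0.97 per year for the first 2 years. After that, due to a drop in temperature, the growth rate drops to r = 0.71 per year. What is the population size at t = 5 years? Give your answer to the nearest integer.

Phase 1: N(2) = 246·e^(0.97×2) = 246·e^1.94 = 1711.85.
Phase 2 runs for 5 − 2 = 3 years at r = 0.71.
N(5) = 1711.85·e^(0.71×3) = 1711.85·e^2.13 = 14405.

14405 rabbits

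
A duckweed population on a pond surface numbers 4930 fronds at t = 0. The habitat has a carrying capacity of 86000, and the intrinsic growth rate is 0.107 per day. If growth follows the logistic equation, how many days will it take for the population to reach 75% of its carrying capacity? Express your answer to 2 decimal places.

A = (K − N₀)/N₀ = (86000 − 4930)/4930 = 16.444.
Solve 86000/(1 + 16.444·e^(−0.107t)) = 64500: 1 + 16.444·e^(−0.107t) = 1.3333, so e^(−0.107t) = 0.0202705.
−0.107·t = ln(0.0202705) = -3.8986, so t = 3.8986/0.107 = 36.435.

36.44 days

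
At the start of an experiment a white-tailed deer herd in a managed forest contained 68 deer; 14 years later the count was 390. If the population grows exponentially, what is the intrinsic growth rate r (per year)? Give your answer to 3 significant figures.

0.125 per year

From N(t) = N₀·e^(rt): e^(r·14) = 390/68 = 5.7353.
r·14 = ln(5.7353) = 1.7466, so r = 1.7466/14 = 0.12476.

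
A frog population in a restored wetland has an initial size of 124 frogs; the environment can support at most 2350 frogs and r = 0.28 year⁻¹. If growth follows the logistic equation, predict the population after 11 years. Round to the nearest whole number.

1288 frogs

A = (K − N₀)/N₀ = (2350 − 124)/124 = 17.952.
N(t) = K/(1 + A·e^(−rt)) = 2350/(1 + 17.952×e^(−0.28×11)).
e^(−3.08) = 0.045959; denominator = 1 + 17.952×0.045959 = 1.825.
N = 2350/1.825 = 1287.64.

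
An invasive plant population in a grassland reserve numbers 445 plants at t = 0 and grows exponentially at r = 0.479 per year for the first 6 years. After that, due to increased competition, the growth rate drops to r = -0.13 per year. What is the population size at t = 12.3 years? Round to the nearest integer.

Phase 1: N(6) = 445·e^(0.479×6) = 445·e^2.874 = 7879.93.
Phase 2 runs for 12.3 − 6 = 6.3 years at r = -0.13.
N(12.3) = 7879.93·e^(-0.13×6.3) = 7879.93·e^-0.819 = 3474.04.

3474 plants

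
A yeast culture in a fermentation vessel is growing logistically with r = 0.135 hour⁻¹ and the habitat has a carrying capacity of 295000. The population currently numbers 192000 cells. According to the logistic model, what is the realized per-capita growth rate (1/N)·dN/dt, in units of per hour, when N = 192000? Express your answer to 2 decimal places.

(1/N)·dN/dt = r(1 − N/K) = 0.135 × (1 − 192000/295000).
= 0.135 × 0.34915 = 0.047136.

0.05 per hour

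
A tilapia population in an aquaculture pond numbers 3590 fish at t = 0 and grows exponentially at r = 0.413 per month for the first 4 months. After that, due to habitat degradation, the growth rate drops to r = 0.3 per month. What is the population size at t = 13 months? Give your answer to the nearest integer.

Phase 1: N(4) = 3590·e^(0.413×4) = 3590·e^1.652 = 18730.5.
Phase 2 runs for 13 − 4 = 9 months at r = 0.3.
N(13) = 18730.5·e^(0.3×9) = 18730.5·e^2.7 = 278705.

278705 fish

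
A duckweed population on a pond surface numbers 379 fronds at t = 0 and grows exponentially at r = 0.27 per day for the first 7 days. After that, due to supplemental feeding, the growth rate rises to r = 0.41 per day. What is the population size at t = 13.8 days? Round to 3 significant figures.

40800 fronds

Phase 1: N(7) = 379·e^(0.27×7) = 379·e^1.89 = 2508.74.
Phase 2 runs for 13.8 − 7 = 6.8 days at r = 0.41.
N(13.8) = 2508.74·e^(0.41×6.8) = 2508.74·e^2.788 = 40763.2.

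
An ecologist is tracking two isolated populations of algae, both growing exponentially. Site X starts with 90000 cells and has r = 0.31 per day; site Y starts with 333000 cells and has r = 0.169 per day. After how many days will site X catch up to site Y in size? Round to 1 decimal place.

9.3 days

Set 90000·e^(0.31t) = 333000·e^(0.169t).
e^((0.31 − 0.169)t) = 333000/90000 → e^(0.141·t) = 3.7.
0.141·t = ln(3.7) = 1.3083, so t = 1.3083/0.141 = 9.279.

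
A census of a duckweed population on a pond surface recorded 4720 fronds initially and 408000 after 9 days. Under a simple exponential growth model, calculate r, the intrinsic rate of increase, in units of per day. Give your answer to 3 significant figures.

0.495 per day

From N(t) = N₀·e^(rt): e^(r·9) = 408000/4720 = 86.441.
r·9 = ln(86.441) = 4.4595, so r = 4.4595/9 = 0.4955.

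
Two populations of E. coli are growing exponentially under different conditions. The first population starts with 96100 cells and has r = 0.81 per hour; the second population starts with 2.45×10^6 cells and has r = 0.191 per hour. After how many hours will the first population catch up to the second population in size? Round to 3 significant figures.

Set 96100·e^(0.81t) = 2.45×10^6·e^(0.191t).
e^((0.81 − 0.191)t) = 2.45×10^6/96100 → e^(0.619·t) = 25.494.
0.619·t = ln(25.494) = 3.2385, so t = 3.2385/0.619 = 5.2318.

5.23 hours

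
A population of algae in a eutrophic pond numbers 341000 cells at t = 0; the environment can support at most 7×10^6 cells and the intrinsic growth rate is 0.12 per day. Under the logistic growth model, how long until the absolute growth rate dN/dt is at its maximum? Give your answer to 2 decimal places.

Logistic growth is fastest at N = K/2 = 3.5×10^6.
A = (K − N₀)/N₀ = 19.528. Set K/(1 + A·e^(−rt)) = K/2 → A·e^(−rt) = 1.
e^(−0.12t) = 1/19.528 = 0.0512089, so t = ln(19.528)/0.12 = 2.9718/0.12 = 24.765.

24.77 days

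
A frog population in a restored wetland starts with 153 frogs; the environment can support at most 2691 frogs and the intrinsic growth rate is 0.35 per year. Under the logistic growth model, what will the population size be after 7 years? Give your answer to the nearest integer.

A = (K − N₀)/N₀ = (2691 − 153)/153 = 16.588.
N(t) = K/(1 + A·e^(−rt)) = 2691/(1 + 16.588×e^(−0.35×7)).
e^(−2.45) = 0.086294; denominator = 1 + 16.588×0.086294 = 2.4315.
N = 2691/2.4315 = 1106.74.

1107 frogs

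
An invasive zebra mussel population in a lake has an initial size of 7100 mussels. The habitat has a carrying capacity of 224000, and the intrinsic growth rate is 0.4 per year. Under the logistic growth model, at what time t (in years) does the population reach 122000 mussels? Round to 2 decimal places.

9.00 years

A = (K − N₀)/N₀ = (224000 − 7100)/7100 = 30.549.
Solve 224000/(1 + 30.549·e^(−0.4t)) = 122000: 1 + 30.549·e^(−0.4t) = 1.8361, so e^(−0.4t) = 0.0273678.
−0.4·t = ln(0.0273678) = -3.5984, so t = 3.5984/0.4 = 8.996.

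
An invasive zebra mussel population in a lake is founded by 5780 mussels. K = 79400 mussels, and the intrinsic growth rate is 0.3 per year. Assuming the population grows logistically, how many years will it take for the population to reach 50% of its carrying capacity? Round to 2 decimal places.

A = (K − N₀)/N₀ = (79400 − 5780)/5780 = 12.737.
Solve 79400/(1 + 12.737·e^(−0.3t)) = 39700: 1 + 12.737·e^(−0.3t) = 2, so e^(−0.3t) = 0.0785113.
−0.3·t = ln(0.0785113) = -2.5445, so t = 2.5445/0.3 = 8.4817.

8.48 years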